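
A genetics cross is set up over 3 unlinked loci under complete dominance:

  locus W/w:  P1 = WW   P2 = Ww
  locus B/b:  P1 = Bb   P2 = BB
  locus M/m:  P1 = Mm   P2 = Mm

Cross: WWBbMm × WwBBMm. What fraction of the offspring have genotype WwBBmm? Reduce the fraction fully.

WWBbMm gametes: WBM×2, WBm×2, WbM×2, Wbm×2
WwBBMm gametes: WBM×2, WBm×2, wBM×2, wBm×2
WWBbMm×WwBBMm grid (8·8=64): WWBBMM=4 WWBBMm=8 WWBBmm=4 WWBbMM=4 WWBbMm=8 WWBbmm=4 WwBBMM=4 WwBBMm=8 WwBBmm=4 WwBbMM=4 WwBbMm=8 WwBbmm=4
WwBBmm hits 4/64; gcd=4; 4÷4/64÷4 = 1/16

P(WwBBmm) = 1/16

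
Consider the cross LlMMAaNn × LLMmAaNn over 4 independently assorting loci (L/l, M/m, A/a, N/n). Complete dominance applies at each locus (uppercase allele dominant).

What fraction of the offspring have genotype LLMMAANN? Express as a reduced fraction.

LlMMAaNn gametes: LMAN×2, LMAn×2, LMaN×2, LMan×2, lMAN×2, lMAn×2, lMaN×2, lMan×2
LLMmAaNn gametes: LMAN×2, LMAn×2, LMaN×2, LMan×2, LmAN×2, LmAn×2, LmaN×2, Lman×2
LlMMAaNn×LLMmAaNn grid (16·16=256): LLMMAANN=4 LLMMAANn=8 LLMMAAnn=4 LLMMAaNN=8 LLMMAaNn=16 LLMMAann=8 LLMMaaNN=4 LLMMaaNn=8 LLMMaann=4 LLMmAANN=4 LLMmAANn=8 LLMmAAnn=4 LLMmAaNN=8 LLMmAaNn=16 LLMmAann=8 LLMmaaNN=4 LLMmaaNn=8 LLMmaann=4 LlMMAANN=4 LlMMAANn=8 LlMMAAnn=4 LlMMAaNN=8 LlMMAaNn=16 LlMMAann=8 LlMMaaNN=4 LlMMaaNn=8 LlMMaann=4 LlMmAANN=4 LlMmAANn=8 LlMmAAnn=4 LlMmAaNN=8 LlMmAaNn=16 LlMmAann=8 LlMmaaNN=4 LlMmaaNn=8 LlMmaann=4
LLMMAANN hits 4/256; gcd=4; 4÷4/256÷4 = 1/64

P(LLMMAANN) = 1/64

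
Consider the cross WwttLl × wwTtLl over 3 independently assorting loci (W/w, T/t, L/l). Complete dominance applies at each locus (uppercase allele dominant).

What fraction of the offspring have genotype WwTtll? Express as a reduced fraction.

P(WwTtll) = 1/16

WwttLl gametes: WtL×2, Wtl×2, wtL×2, wtl×2
wwTtLl gametes: wTL×2, wTl×2, wtL×2, wtl×2
WwttLl×wwTtLl grid (8·8=64): WwTtLL=4 WwTtLl=8 WwTtll=4 WwttLL=4 WwttLl=8 Wwttll=4 wwTtLL=4 wwTtLl=8 wwTtll=4 wwttLL=4 wwttLl=8 wwttll=4
WwTtll hits 4/64; gcd=4; 4÷4/64÷4 = 1/16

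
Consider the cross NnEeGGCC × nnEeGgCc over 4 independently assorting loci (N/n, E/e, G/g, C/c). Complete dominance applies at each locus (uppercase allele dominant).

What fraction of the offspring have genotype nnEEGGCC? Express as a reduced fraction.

NnEeGGCC gametes: NEGC×4, NeGC×4, nEGC×4, neGC×4
nnEeGgCc gametes: nEGC×2, nEGc×2, nEgC×2, nEgc×2, neGC×2, neGc×2, negC×2, negc×2
NnEeGGCC×nnEeGgCc grid (16·16=256): NnEEGGCC=8 NnEEGGCc=8 NnEEGgCC=8 NnEEGgCc=8 NnEeGGCC=16 NnEeGGCc=16 NnEeGgCC=16 NnEeGgCc=16 NneeGGCC=8 NneeGGCc=8 NneeGgCC=8 NneeGgCc=8 nnEEGGCC=8 nnEEGGCc=8 nnEEGgCC=8 nnEEGgCc=8 nnEeGGCC=16 nnEeGGCc=16 nnEeGgCC=16 nnEeGgCc=16 nneeGGCC=8 nneeGGCc=8 nneeGgCC=8 nneeGgCc=8
nnEEGGCC hits 8/256; gcd=8; 8÷8/256÷8 = 1/32

P(nnEEGGCC) = 1/32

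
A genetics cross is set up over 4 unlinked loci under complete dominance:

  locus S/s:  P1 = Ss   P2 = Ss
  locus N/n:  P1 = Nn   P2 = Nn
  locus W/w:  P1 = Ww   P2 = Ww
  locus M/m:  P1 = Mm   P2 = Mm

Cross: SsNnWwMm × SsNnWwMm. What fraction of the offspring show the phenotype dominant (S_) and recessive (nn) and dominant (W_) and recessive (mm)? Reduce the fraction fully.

P(S_ nn W_ mm) = 9/256

SsNnWwMm gametes: SNWM×1, SNWm×1, SNwM×1, SNwm×1, SnWM×1, SnWm×1, SnwM×1, Snwm×1, sNWM×1, sNWm×1, sNwM×1, sNwm×1, snWM×1, snWm×1, snwM×1, snwm×1
SsNnWwMm gametes: SNWM×1, SNWm×1, SNwM×1, SNwm×1, SnWM×1, SnWm×1, SnwM×1, Snwm×1, sNWM×1, sNWm×1, sNwM×1, sNwm×1, snWM×1, snWm×1, snwM×1, snwm×1
SsNnWwMm×SsNnWwMm grid (16·16=256): SSNNWWMM=1 SSNNWWMm=2 SSNNWWmm=1 SSNNWwMM=2 SSNNWwMm=4 SSNNWwmm=2 SSNNwwMM=1 SSNNwwMm=2 SSNNwwmm=1 SSNnWWMM=2 SSNnWWMm=4 SSNnWWmm=2 SSNnWwMM=4 SSNnWwMm=8 SSNnWwmm=4 SSNnwwMM=2 SSNnwwMm=4 SSNnwwmm=2 SSnnWWMM=1 SSnnWWMm=2 SSnnWWmm=1 SSnnWwMM=2 SSnnWwMm=4 SSnnWwmm=2 SSnnwwMM=1 SSnnwwMm=2 SSnnwwmm=1 SsNNWWMM=2 SsNNWWMm=4 SsNNWWmm=2 SsNNWwMM=4 SsNNWwMm=8 SsNNWwmm=4 SsNNwwMM=2 SsNNwwMm=4 SsNNwwmm=2 SsNnWWMM=4 SsNnWWMm=8 SsNnWWmm=4 SsNnWwMM=8 SsNnWwMm=16 SsNnWwmm=8 SsNnwwMM=4 SsNnwwMm=8 SsNnwwmm=4 SsnnWWMM=2 SsnnWWMm=4 SsnnWWmm=2 SsnnWwMM=4 SsnnWwMm=8 SsnnWwmm=4 SsnnwwMM=2 SsnnwwMm=4 Ssnnwwmm=2 ssNNWWMM=1 ssNNWWMm=2 ssNNWWmm=1 ssNNWwMM=2 ssNNWwMm=4 ssNNWwmm=2 ssNNwwMM=1 ssNNwwMm=2 ssNNwwmm=1 ssNnWWMM=2 ssNnWWMm=4 ssNnWWmm=2 ssNnWwMM=4 ssNnWwMm=8 ssNnWwmm=4 ssNnwwMM=2 ssNnwwMm=4 ssNnwwmm=2 ssnnWWMM=1 ssnnWWMm=2 ssnnWWmm=1 ssnnWwMM=2 ssnnWwMm=4 ssnnWwmm=2 ssnnwwMM=1 ssnnwwMm=2 ssnnwwmm=1
S_ nn W_ mm hits 9/256; gcd=1; 9÷1/256÷1 = 9/256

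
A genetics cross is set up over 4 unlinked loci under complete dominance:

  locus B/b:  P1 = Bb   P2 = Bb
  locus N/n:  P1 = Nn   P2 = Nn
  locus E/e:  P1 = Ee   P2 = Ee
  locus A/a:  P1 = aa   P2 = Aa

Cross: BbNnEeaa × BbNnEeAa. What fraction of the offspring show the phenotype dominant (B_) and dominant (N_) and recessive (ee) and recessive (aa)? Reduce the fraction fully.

BbNnEeaa gametes: BNEa×2, BNea×2, BnEa×2, Bnea×2, bNEa×2, bNea×2, bnEa×2, bnea×2
BbNnEeAa gametes: BNEA×1, BNEa×1, BNeA×1, BNea×1, BnEA×1, BnEa×1, BneA×1, Bnea×1, bNEA×1, bNEa×1, bNeA×1, bNea×1, bnEA×1, bnEa×1, bneA×1, bnea×1
BbNnEeaa×BbNnEeAa grid (16·16=256): BBNNEEAa=2 BBNNEEaa=2 BBNNEeAa=4 BBNNEeaa=4 BBNNeeAa=2 BBNNeeaa=2 BBNnEEAa=4 BBNnEEaa=4 BBNnEeAa=8 BBNnEeaa=8 BBNneeAa=4 BBNneeaa=4 BBnnEEAa=2 BBnnEEaa=2 BBnnEeAa=4 BBnnEeaa=4 BBnneeAa=2 BBnneeaa=2 BbNNEEAa=4 BbNNEEaa=4 BbNNEeAa=8 BbNNEeaa=8 BbNNeeAa=4 BbNNeeaa=4 BbNnEEAa=8 BbNnEEaa=8 BbNnEeAa=16 BbNnEeaa=16 BbNneeAa=8 BbNneeaa=8 BbnnEEAa=4 BbnnEEaa=4 BbnnEeAa=8 BbnnEeaa=8 BbnneeAa=4 Bbnneeaa=4 bbNNEEAa=2 bbNNEEaa=2 bbNNEeAa=4 bbNNEeaa=4 bbNNeeAa=2 bbNNeeaa=2 bbNnEEAa=4 bbNnEEaa=4 bbNnEeAa=8 bbNnEeaa=8 bbNneeAa=4 bbNneeaa=4 bbnnEEAa=2 bbnnEEaa=2 bbnnEeAa=4 bbnnEeaa=4 bbnneeAa=2 bbnneeaa=2
B_ N_ ee aa hits 18/256; gcd=2; 18÷2/256÷2 = 9/128

P(B_ N_ ee aa) = 9/128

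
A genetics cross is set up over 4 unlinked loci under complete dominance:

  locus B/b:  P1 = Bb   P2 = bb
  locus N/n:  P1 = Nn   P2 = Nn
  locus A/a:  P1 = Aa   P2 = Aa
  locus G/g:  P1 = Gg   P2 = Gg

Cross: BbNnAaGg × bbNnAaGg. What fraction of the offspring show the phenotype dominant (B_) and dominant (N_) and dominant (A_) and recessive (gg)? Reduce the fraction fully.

BbNnAaGg gametes: BNAG×1, BNAg×1, BNaG×1, BNag×1, BnAG×1, BnAg×1, BnaG×1, Bnag×1, bNAG×1, bNAg×1, bNaG×1, bNag×1, bnAG×1, bnAg×1, bnaG×1, bnag×1
bbNnAaGg gametes: bNAG×2, bNAg×2, bNaG×2, bNag×2, bnAG×2, bnAg×2, bnaG×2, bnag×2
BbNnAaGg×bbNnAaGg grid (16·16=256): BbNNAAGG=2 BbNNAAGg=4 BbNNAAgg=2 BbNNAaGG=4 BbNNAaGg=8 BbNNAagg=4 BbNNaaGG=2 BbNNaaGg=4 BbNNaagg=2 BbNnAAGG=4 BbNnAAGg=8 BbNnAAgg=4 BbNnAaGG=8 BbNnAaGg=16 BbNnAagg=8 BbNnaaGG=4 BbNnaaGg=8 BbNnaagg=4 BbnnAAGG=2 BbnnAAGg=4 BbnnAAgg=2 BbnnAaGG=4 BbnnAaGg=8 BbnnAagg=4 BbnnaaGG=2 BbnnaaGg=4 Bbnnaagg=2 bbNNAAGG=2 bbNNAAGg=4 bbNNAAgg=2 bbNNAaGG=4 bbNNAaGg=8 bbNNAagg=4 bbNNaaGG=2 bbNNaaGg=4 bbNNaagg=2 bbNnAAGG=4 bbNnAAGg=8 bbNnAAgg=4 bbNnAaGG=8 bbNnAaGg=16 bbNnAagg=8 bbNnaaGG=4 bbNnaaGg=8 bbNnaagg=4 bbnnAAGG=2 bbnnAAGg=4 bbnnAAgg=2 bbnnAaGG=4 bbnnAaGg=8 bbnnAagg=4 bbnnaaGG=2 bbnnaaGg=4 bbnnaagg=2
B_ N_ A_ gg hits 18/256; gcd=2; 18÷2/256÷2 = 9/128

P(B_ N_ A_ gg) = 9/128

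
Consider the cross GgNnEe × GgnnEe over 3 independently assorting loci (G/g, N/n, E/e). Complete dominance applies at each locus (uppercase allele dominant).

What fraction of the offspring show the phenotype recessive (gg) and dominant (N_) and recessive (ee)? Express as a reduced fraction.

P(gg N_ ee) = 1/32

GgNnEe gametes: GNE×1, GNe×1, GnE×1, Gne×1, gNE×1, gNe×1, gnE×1, gne×1
GgnnEe gametes: GnE×2, Gne×2, gnE×2, gne×2
GgNnEe×GgnnEe grid (8·8=64): GGNnEE=2 GGNnEe=4 GGNnee=2 GGnnEE=2 GGnnEe=4 GGnnee=2 GgNnEE=4 GgNnEe=8 GgNnee=4 GgnnEE=4 GgnnEe=8 Ggnnee=4 ggNnEE=2 ggNnEe=4 ggNnee=2 ggnnEE=2 ggnnEe=4 ggnnee=2
gg N_ ee hits 2/64; gcd=2; 2÷2/64÷2 = 1/32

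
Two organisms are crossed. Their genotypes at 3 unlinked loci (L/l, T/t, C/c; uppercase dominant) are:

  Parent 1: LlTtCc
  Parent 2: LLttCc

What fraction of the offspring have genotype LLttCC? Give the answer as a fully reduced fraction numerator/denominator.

LlTtCc gametes: LTC×1, LTc×1, LtC×1, Ltc×1, lTC×1, lTc×1, ltC×1, ltc×1
LLttCc gametes: LtC×4, Ltc×4
LlTtCc×LLttCc grid (8·8=64): LLTtCC=4 LLTtCc=8 LLTtcc=4 LLttCC=4 LLttCc=8 LLttcc=4 LlTtCC=4 LlTtCc=8 LlTtcc=4 LlttCC=4 LlttCc=8 Llttcc=4
LLttCC hits 4/64; gcd=4; 4÷4/64÷4 = 1/16

P(LLttCC) = 1/16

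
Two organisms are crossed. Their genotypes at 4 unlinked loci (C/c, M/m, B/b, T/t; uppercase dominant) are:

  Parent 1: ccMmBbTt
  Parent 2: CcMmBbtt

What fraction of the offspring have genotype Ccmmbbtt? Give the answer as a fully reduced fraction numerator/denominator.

P(Ccmmbbtt) = 1/64

ccMmBbTt gametes: cMBT×2, cMBt×2, cMbT×2, cMbt×2, cmBT×2, cmBt×2, cmbT×2, cmbt×2
CcMmBbtt gametes: CMBt×2, CMbt×2, CmBt×2, Cmbt×2, cMBt×2, cMbt×2, cmBt×2, cmbt×2
ccMmBbTt×CcMmBbtt grid (16·16=256): CcMMBBTt=4 CcMMBBtt=4 CcMMBbTt=8 CcMMBbtt=8 CcMMbbTt=4 CcMMbbtt=4 CcMmBBTt=8 CcMmBBtt=8 CcMmBbTt=16 CcMmBbtt=16 CcMmbbTt=8 CcMmbbtt=8 CcmmBBTt=4 CcmmBBtt=4 CcmmBbTt=8 CcmmBbtt=8 CcmmbbTt=4 Ccmmbbtt=4 ccMMBBTt=4 ccMMBBtt=4 ccMMBbTt=8 ccMMBbtt=8 ccMMbbTt=4 ccMMbbtt=4 ccMmBBTt=8 ccMmBBtt=8 ccMmBbTt=16 ccMmBbtt=16 ccMmbbTt=8 ccMmbbtt=8 ccmmBBTt=4 ccmmBBtt=4 ccmmBbTt=8 ccmmBbtt=8 ccmmbbTt=4 ccmmbbtt=4
Ccmmbbtt hits 4/256; gcd=4; 4÷4/256÷4 = 1/64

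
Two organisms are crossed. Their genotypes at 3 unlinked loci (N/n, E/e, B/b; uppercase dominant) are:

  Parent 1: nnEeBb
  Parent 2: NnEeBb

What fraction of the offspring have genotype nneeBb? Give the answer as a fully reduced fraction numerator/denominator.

P(nneeBb) = 1/16

nnEeBb gametes: nEB×2, nEb×2, neB×2, neb×2
NnEeBb gametes: NEB×1, NEb×1, NeB×1, Neb×1, nEB×1, nEb×1, neB×1, neb×1
nnEeBb×NnEeBb grid (8·8=64): NnEEBB=2 NnEEBb=4 NnEEbb=2 NnEeBB=4 NnEeBb=8 NnEebb=4 NneeBB=2 NneeBb=4 Nneebb=2 nnEEBB=2 nnEEBb=4 nnEEbb=2 nnEeBB=4 nnEeBb=8 nnEebb=4 nneeBB=2 nneeBb=4 nneebb=2
nneeBb hits 4/64; gcd=4; 4÷4/64÷4 = 1/16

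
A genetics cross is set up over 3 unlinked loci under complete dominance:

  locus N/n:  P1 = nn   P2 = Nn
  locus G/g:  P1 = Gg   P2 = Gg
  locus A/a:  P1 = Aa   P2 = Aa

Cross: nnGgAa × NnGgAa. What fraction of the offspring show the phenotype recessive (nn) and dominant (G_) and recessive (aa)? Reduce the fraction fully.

P(nn G_ aa) = 3/32

nnGgAa gametes: nGA×2, nGa×2, ngA×2, nga×2
NnGgAa gametes: NGA×1, NGa×1, NgA×1, Nga×1, nGA×1, nGa×1, ngA×1, nga×1
nnGgAa×NnGgAa grid (8·8=64): NnGGAA=2 NnGGAa=4 NnGGaa=2 NnGgAA=4 NnGgAa=8 NnGgaa=4 NnggAA=2 NnggAa=4 Nnggaa=2 nnGGAA=2 nnGGAa=4 nnGGaa=2 nnGgAA=4 nnGgAa=8 nnGgaa=4 nnggAA=2 nnggAa=4 nnggaa=2
nn G_ aa hits 6/64; gcd=2; 6÷2/64÷2 = 3/32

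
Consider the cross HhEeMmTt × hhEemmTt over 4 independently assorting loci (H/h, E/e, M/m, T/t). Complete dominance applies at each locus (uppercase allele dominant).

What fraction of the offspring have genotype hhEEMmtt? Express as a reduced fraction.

P(hhEEMmtt) = 1/64

HhEeMmTt gametes: HEMT×1, HEMt×1, HEmT×1, HEmt×1, HeMT×1, HeMt×1, HemT×1, Hemt×1, hEMT×1, hEMt×1, hEmT×1, hEmt×1, heMT×1, heMt×1, hemT×1, hemt×1
hhEemmTt gametes: hEmT×4, hEmt×4, hemT×4, hemt×4
HhEeMmTt×hhEemmTt grid (16·16=256): HhEEMmTT=4 HhEEMmTt=8 HhEEMmtt=4 HhEEmmTT=4 HhEEmmTt=8 HhEEmmtt=4 HhEeMmTT=8 HhEeMmTt=16 HhEeMmtt=8 HhEemmTT=8 HhEemmTt=16 HhEemmtt=8 HheeMmTT=4 HheeMmTt=8 HheeMmtt=4 HheemmTT=4 HheemmTt=8 Hheemmtt=4 hhEEMmTT=4 hhEEMmTt=8 hhEEMmtt=4 hhEEmmTT=4 hhEEmmTt=8 hhEEmmtt=4 hhEeMmTT=8 hhEeMmTt=16 hhEeMmtt=8 hhEemmTT=8 hhEemmTt=16 hhEemmtt=8 hheeMmTT=4 hheeMmTt=8 hheeMmtt=4 hheemmTT=4 hheemmTt=8 hheemmtt=4
hhEEMmtt hits 4/256; gcd=4; 4÷4/256÷4 = 1/64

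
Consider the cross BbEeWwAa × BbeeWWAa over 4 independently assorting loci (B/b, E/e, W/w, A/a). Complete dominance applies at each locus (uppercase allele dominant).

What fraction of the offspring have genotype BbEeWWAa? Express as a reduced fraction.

P(BbEeWWAa) = 1/16

BbEeWwAa gametes: BEWA×1, BEWa×1, BEwA×1, BEwa×1, BeWA×1, BeWa×1, BewA×1, Bewa×1, bEWA×1, bEWa×1, bEwA×1, bEwa×1, beWA×1, beWa×1, bewA×1, bewa×1
BbeeWWAa gametes: BeWA×4, BeWa×4, beWA×4, beWa×4
BbEeWwAa×BbeeWWAa grid (16·16=256): BBEeWWAA=4 BBEeWWAa=8 BBEeWWaa=4 BBEeWwAA=4 BBEeWwAa=8 BBEeWwaa=4 BBeeWWAA=4 BBeeWWAa=8 BBeeWWaa=4 BBeeWwAA=4 BBeeWwAa=8 BBeeWwaa=4 BbEeWWAA=8 BbEeWWAa=16 BbEeWWaa=8 BbEeWwAA=8 BbEeWwAa=16 BbEeWwaa=8 BbeeWWAA=8 BbeeWWAa=16 BbeeWWaa=8 BbeeWwAA=8 BbeeWwAa=16 BbeeWwaa=8 bbEeWWAA=4 bbEeWWAa=8 bbEeWWaa=4 bbEeWwAA=4 bbEeWwAa=8 bbEeWwaa=4 bbeeWWAA=4 bbeeWWAa=8 bbeeWWaa=4 bbeeWwAA=4 bbeeWwAa=8 bbeeWwaa=4
BbEeWWAa hits 16/256; gcd=16; 16÷16/256÷16 = 1/16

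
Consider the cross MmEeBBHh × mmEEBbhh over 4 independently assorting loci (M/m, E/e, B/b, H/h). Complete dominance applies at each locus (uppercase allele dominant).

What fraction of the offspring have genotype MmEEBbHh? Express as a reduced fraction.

P(MmEEBbHh) = 1/16

MmEeBBHh gametes: MEBH×2, MEBh×2, MeBH×2, MeBh×2, mEBH×2, mEBh×2, meBH×2, meBh×2
mmEEBbhh gametes: mEBh×8, mEbh×8
MmEeBBHh×mmEEBbhh grid (16·16=256): MmEEBBHh=16 MmEEBBhh=16 MmEEBbHh=16 MmEEBbhh=16 MmEeBBHh=16 MmEeBBhh=16 MmEeBbHh=16 MmEeBbhh=16 mmEEBBHh=16 mmEEBBhh=16 mmEEBbHh=16 mmEEBbhh=16 mmEeBBHh=16 mmEeBBhh=16 mmEeBbHh=16 mmEeBbhh=16
MmEEBbHh hits 16/256; gcd=16; 16÷16/256÷16 = 1/16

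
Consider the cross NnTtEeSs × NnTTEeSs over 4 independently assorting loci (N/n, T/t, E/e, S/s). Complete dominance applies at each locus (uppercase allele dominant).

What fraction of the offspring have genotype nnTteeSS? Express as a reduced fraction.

NnTtEeSs gametes: NTES×1, NTEs×1, NTeS×1, NTes×1, NtES×1, NtEs×1, NteS×1, Ntes×1, nTES×1, nTEs×1, nTeS×1, nTes×1, ntES×1, ntEs×1, nteS×1, ntes×1
NnTTEeSs gametes: NTES×2, NTEs×2, NTeS×2, NTes×2, nTES×2, nTEs×2, nTeS×2, nTes×2
NnTtEeSs×NnTTEeSs grid (16·16=256): NNTTEESS=2 NNTTEESs=4 NNTTEEss=2 NNTTEeSS=4 NNTTEeSs=8 NNTTEess=4 NNTTeeSS=2 NNTTeeSs=4 NNTTeess=2 NNTtEESS=2 NNTtEESs=4 NNTtEEss=2 NNTtEeSS=4 NNTtEeSs=8 NNTtEess=4 NNTteeSS=2 NNTteeSs=4 NNTteess=2 NnTTEESS=4 NnTTEESs=8 NnTTEEss=4 NnTTEeSS=8 NnTTEeSs=16 NnTTEess=8 NnTTeeSS=4 NnTTeeSs=8 NnTTeess=4 NnTtEESS=4 NnTtEESs=8 NnTtEEss=4 NnTtEeSS=8 NnTtEeSs=16 NnTtEess=8 NnTteeSS=4 NnTteeSs=8 NnTteess=4 nnTTEESS=2 nnTTEESs=4 nnTTEEss=2 nnTTEeSS=4 nnTTEeSs=8 nnTTEess=4 nnTTeeSS=2 nnTTeeSs=4 nnTTeess=2 nnTtEESS=2 nnTtEESs=4 nnTtEEss=2 nnTtEeSS=4 nnTtEeSs=8 nnTtEess=4 nnTteeSS=2 nnTteeSs=4 nnTteess=2
nnTteeSS hits 2/256; gcd=2; 2÷2/256÷2 = 1/128

P(nnTteeSS) = 1/128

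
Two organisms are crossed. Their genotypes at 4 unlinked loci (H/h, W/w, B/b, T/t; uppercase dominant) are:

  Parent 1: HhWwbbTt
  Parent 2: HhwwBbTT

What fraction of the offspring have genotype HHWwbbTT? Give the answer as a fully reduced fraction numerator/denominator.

HhWwbbTt gametes: HWbT×2, HWbt×2, HwbT×2, Hwbt×2, hWbT×2, hWbt×2, hwbT×2, hwbt×2
HhwwBbTT gametes: HwBT×4, HwbT×4, hwBT×4, hwbT×4
HhWwbbTt×HhwwBbTT grid (16·16=256): HHWwBbTT=8 HHWwBbTt=8 HHWwbbTT=8 HHWwbbTt=8 HHwwBbTT=8 HHwwBbTt=8 HHwwbbTT=8 HHwwbbTt=8 HhWwBbTT=16 HhWwBbTt=16 HhWwbbTT=16 HhWwbbTt=16 HhwwBbTT=16 HhwwBbTt=16 HhwwbbTT=16 HhwwbbTt=16 hhWwBbTT=8 hhWwBbTt=8 hhWwbbTT=8 hhWwbbTt=8 hhwwBbTT=8 hhwwBbTt=8 hhwwbbTT=8 hhwwbbTt=8
HHWwbbTT hits 8/256; gcd=8; 8÷8/256÷8 = 1/32

P(HHWwbbTT) = 1/32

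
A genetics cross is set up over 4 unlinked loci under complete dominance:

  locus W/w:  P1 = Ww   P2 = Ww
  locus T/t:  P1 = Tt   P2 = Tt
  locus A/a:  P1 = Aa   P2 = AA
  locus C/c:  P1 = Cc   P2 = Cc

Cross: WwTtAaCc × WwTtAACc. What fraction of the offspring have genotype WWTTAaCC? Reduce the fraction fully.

WwTtAaCc gametes: WTAC×1, WTAc×1, WTaC×1, WTac×1, WtAC×1, WtAc×1, WtaC×1, Wtac×1, wTAC×1, wTAc×1, wTaC×1, wTac×1, wtAC×1, wtAc×1, wtaC×1, wtac×1
WwTtAACc gametes: WTAC×2, WTAc×2, WtAC×2, WtAc×2, wTAC×2, wTAc×2, wtAC×2, wtAc×2
WwTtAaCc×WwTtAACc grid (16·16=256): WWTTAACC=2 WWTTAACc=4 WWTTAAcc=2 WWTTAaCC=2 WWTTAaCc=4 WWTTAacc=2 WWTtAACC=4 WWTtAACc=8 WWTtAAcc=4 WWTtAaCC=4 WWTtAaCc=8 WWTtAacc=4 WWttAACC=2 WWttAACc=4 WWttAAcc=2 WWttAaCC=2 WWttAaCc=4 WWttAacc=2 WwTTAACC=4 WwTTAACc=8 WwTTAAcc=4 WwTTAaCC=4 WwTTAaCc=8 WwTTAacc=4 WwTtAACC=8 WwTtAACc=16 WwTtAAcc=8 WwTtAaCC=8 WwTtAaCc=16 WwTtAacc=8 WwttAACC=4 WwttAACc=8 WwttAAcc=4 WwttAaCC=4 WwttAaCc=8 WwttAacc=4 wwTTAACC=2 wwTTAACc=4 wwTTAAcc=2 wwTTAaCC=2 wwTTAaCc=4 wwTTAacc=2 wwTtAACC=4 wwTtAACc=8 wwTtAAcc=4 wwTtAaCC=4 wwTtAaCc=8 wwTtAacc=4 wwttAACC=2 wwttAACc=4 wwttAAcc=2 wwttAaCC=2 wwttAaCc=4 wwttAacc=2
WWTTAaCC hits 2/256; gcd=2; 2÷2/256÷2 = 1/128

P(WWTTAaCC) = 1/128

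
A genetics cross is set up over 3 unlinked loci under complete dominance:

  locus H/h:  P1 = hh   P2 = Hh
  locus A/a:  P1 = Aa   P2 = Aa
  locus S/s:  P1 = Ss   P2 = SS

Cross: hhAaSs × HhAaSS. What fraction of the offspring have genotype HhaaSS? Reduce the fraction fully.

P(HhaaSS) = 1/16

hhAaSs gametes: hAS×2, hAs×2, haS×2, has×2
HhAaSS gametes: HAS×2, HaS×2, hAS×2, haS×2
hhAaSs×HhAaSS grid (8·8=64): HhAASS=4 HhAASs=4 HhAaSS=8 HhAaSs=8 HhaaSS=4 HhaaSs=4 hhAASS=4 hhAASs=4 hhAaSS=8 hhAaSs=8 hhaaSS=4 hhaaSs=4
HhaaSS hits 4/64; gcd=4; 4÷4/64÷4 = 1/16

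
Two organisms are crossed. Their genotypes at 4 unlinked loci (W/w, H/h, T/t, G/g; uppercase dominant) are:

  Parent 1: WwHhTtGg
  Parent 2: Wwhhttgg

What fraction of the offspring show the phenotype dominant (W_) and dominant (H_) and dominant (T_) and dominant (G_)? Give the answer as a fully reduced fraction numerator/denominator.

WwHhTtGg gametes: WHTG×1, WHTg×1, WHtG×1, WHtg×1, WhTG×1, WhTg×1, WhtG×1, Whtg×1, wHTG×1, wHTg×1, wHtG×1, wHtg×1, whTG×1, whTg×1, whtG×1, whtg×1
Wwhhttgg gametes: Whtg×8, whtg×8
WwHhTtGg×Wwhhttgg grid (16·16=256): WWHhTtGg=8 WWHhTtgg=8 WWHhttGg=8 WWHhttgg=8 WWhhTtGg=8 WWhhTtgg=8 WWhhttGg=8 WWhhttgg=8 WwHhTtGg=16 WwHhTtgg=16 WwHhttGg=16 WwHhttgg=16 WwhhTtGg=16 WwhhTtgg=16 WwhhttGg=16 Wwhhttgg=16 wwHhTtGg=8 wwHhTtgg=8 wwHhttGg=8 wwHhttgg=8 wwhhTtGg=8 wwhhTtgg=8 wwhhttGg=8 wwhhttgg=8
W_ H_ T_ G_ hits 24/256; gcd=8; 24÷8/256÷8 = 3/32

P(W_ H_ T_ G_) = 3/32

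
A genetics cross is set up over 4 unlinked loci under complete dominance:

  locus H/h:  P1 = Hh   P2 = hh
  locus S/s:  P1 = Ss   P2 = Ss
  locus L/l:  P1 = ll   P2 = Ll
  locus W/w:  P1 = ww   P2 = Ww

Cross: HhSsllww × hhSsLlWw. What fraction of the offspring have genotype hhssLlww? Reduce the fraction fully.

HhSsllww gametes: HSlw×4, Hslw×4, hSlw×4, hslw×4
hhSsLlWw gametes: hSLW×2, hSLw×2, hSlW×2, hSlw×2, hsLW×2, hsLw×2, hslW×2, hslw×2
HhSsllww×hhSsLlWw grid (16·16=256): HhSSLlWw=8 HhSSLlww=8 HhSSllWw=8 HhSSllww=8 HhSsLlWw=16 HhSsLlww=16 HhSsllWw=16 HhSsllww=16 HhssLlWw=8 HhssLlww=8 HhssllWw=8 Hhssllww=8 hhSSLlWw=8 hhSSLlww=8 hhSSllWw=8 hhSSllww=8 hhSsLlWw=16 hhSsLlww=16 hhSsllWw=16 hhSsllww=16 hhssLlWw=8 hhssLlww=8 hhssllWw=8 hhssllww=8
hhssLlww hits 8/256; gcd=8; 8÷8/256÷8 = 1/32

P(hhssLlww) = 1/32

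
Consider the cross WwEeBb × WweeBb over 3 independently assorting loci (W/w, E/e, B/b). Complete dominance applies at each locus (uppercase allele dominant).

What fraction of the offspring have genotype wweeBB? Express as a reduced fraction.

WwEeBb gametes: WEB×1, WEb×1, WeB×1, Web×1, wEB×1, wEb×1, weB×1, web×1
WweeBb gametes: WeB×2, Web×2, weB×2, web×2
WwEeBb×WweeBb grid (8·8=64): WWEeBB=2 WWEeBb=4 WWEebb=2 WWeeBB=2 WWeeBb=4 WWeebb=2 WwEeBB=4 WwEeBb=8 WwEebb=4 WweeBB=4 WweeBb=8 Wweebb=4 wwEeBB=2 wwEeBb=4 wwEebb=2 wweeBB=2 wweeBb=4 wweebb=2
wweeBB hits 2/64; gcd=2; 2÷2/64÷2 = 1/32

P(wweeBB) = 1/32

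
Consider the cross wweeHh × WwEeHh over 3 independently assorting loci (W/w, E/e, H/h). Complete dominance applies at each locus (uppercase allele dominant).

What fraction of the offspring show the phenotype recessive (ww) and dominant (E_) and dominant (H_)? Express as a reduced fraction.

P(ww E_ H_) = 3/16

wweeHh gametes: weH×4, weh×4
WwEeHh gametes: WEH×1, WEh×1, WeH×1, Weh×1, wEH×1, wEh×1, weH×1, weh×1
wweeHh×WwEeHh grid (8·8=64): WwEeHH=4 WwEeHh=8 WwEehh=4 WweeHH=4 WweeHh=8 Wweehh=4 wwEeHH=4 wwEeHh=8 wwEehh=4 wweeHH=4 wweeHh=8 wweehh=4
ww E_ H_ hits 12/64; gcd=4; 12÷4/64÷4 = 3/16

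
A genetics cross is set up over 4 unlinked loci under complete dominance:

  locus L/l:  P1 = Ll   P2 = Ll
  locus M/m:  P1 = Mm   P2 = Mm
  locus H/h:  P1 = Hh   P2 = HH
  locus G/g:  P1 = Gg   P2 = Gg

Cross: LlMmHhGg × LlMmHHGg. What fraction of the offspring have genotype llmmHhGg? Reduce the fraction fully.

P(llmmHhGg) = 1/64

LlMmHhGg gametes: LMHG×1, LMHg×1, LMhG×1, LMhg×1, LmHG×1, LmHg×1, LmhG×1, Lmhg×1, lMHG×1, lMHg×1, lMhG×1, lMhg×1, lmHG×1, lmHg×1, lmhG×1, lmhg×1
LlMmHHGg gametes: LMHG×2, LMHg×2, LmHG×2, LmHg×2, lMHG×2, lMHg×2, lmHG×2, lmHg×2
LlMmHhGg×LlMmHHGg grid (16·16=256): LLMMHHGG=2 LLMMHHGg=4 LLMMHHgg=2 LLMMHhGG=2 LLMMHhGg=4 LLMMHhgg=2 LLMmHHGG=4 LLMmHHGg=8 LLMmHHgg=4 LLMmHhGG=4 LLMmHhGg=8 LLMmHhgg=4 LLmmHHGG=2 LLmmHHGg=4 LLmmHHgg=2 LLmmHhGG=2 LLmmHhGg=4 LLmmHhgg=2 LlMMHHGG=4 LlMMHHGg=8 LlMMHHgg=4 LlMMHhGG=4 LlMMHhGg=8 LlMMHhgg=4 LlMmHHGG=8 LlMmHHGg=16 LlMmHHgg=8 LlMmHhGG=8 LlMmHhGg=16 LlMmHhgg=8 LlmmHHGG=4 LlmmHHGg=8 LlmmHHgg=4 LlmmHhGG=4 LlmmHhGg=8 LlmmHhgg=4 llMMHHGG=2 llMMHHGg=4 llMMHHgg=2 llMMHhGG=2 llMMHhGg=4 llMMHhgg=2 llMmHHGG=4 llMmHHGg=8 llMmHHgg=4 llMmHhGG=4 llMmHhGg=8 llMmHhgg=4 llmmHHGG=2 llmmHHGg=4 llmmHHgg=2 llmmHhGG=2 llmmHhGg=4 llmmHhgg=2
llmmHhGg hits 4/256; gcd=4; 4÷4/256÷4 = 1/64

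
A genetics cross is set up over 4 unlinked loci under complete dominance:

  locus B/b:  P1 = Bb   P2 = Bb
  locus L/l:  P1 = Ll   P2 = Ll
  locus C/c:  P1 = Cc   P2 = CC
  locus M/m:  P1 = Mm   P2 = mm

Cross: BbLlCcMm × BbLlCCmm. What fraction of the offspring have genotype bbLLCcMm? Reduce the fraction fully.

BbLlCcMm gametes: BLCM×1, BLCm×1, BLcM×1, BLcm×1, BlCM×1, BlCm×1, BlcM×1, Blcm×1, bLCM×1, bLCm×1, bLcM×1, bLcm×1, blCM×1, blCm×1, blcM×1, blcm×1
BbLlCCmm gametes: BLCm×4, BlCm×4, bLCm×4, blCm×4
BbLlCcMm×BbLlCCmm grid (16·16=256): BBLLCCMm=4 BBLLCCmm=4 BBLLCcMm=4 BBLLCcmm=4 BBLlCCMm=8 BBLlCCmm=8 BBLlCcMm=8 BBLlCcmm=8 BBllCCMm=4 BBllCCmm=4 BBllCcMm=4 BBllCcmm=4 BbLLCCMm=8 BbLLCCmm=8 BbLLCcMm=8 BbLLCcmm=8 BbLlCCMm=16 BbLlCCmm=16 BbLlCcMm=16 BbLlCcmm=16 BbllCCMm=8 BbllCCmm=8 BbllCcMm=8 BbllCcmm=8 bbLLCCMm=4 bbLLCCmm=4 bbLLCcMm=4 bbLLCcmm=4 bbLlCCMm=8 bbLlCCmm=8 bbLlCcMm=8 bbLlCcmm=8 bbllCCMm=4 bbllCCmm=4 bbllCcMm=4 bbllCcmm=4
bbLLCcMm hits 4/256; gcd=4; 4÷4/256÷4 = 1/64

P(bbLLCcMm) = 1/64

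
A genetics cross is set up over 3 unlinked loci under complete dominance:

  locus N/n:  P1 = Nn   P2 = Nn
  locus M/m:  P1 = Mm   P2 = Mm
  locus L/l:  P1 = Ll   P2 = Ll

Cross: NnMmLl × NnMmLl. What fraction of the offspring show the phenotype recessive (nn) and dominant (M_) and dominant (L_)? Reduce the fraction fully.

P(nn M_ L_) = 9/64

NnMmLl gametes: NML×1, NMl×1, NmL×1, Nml×1, nML×1, nMl×1, nmL×1, nml×1
NnMmLl gametes: NML×1, NMl×1, NmL×1, Nml×1, nML×1, nMl×1, nmL×1, nml×1
NnMmLl×NnMmLl grid (8·8=64): NNMMLL=1 NNMMLl=2 NNMMll=1 NNMmLL=2 NNMmLl=4 NNMmll=2 NNmmLL=1 NNmmLl=2 NNmmll=1 NnMMLL=2 NnMMLl=4 NnMMll=2 NnMmLL=4 NnMmLl=8 NnMmll=4 NnmmLL=2 NnmmLl=4 Nnmmll=2 nnMMLL=1 nnMMLl=2 nnMMll=1 nnMmLL=2 nnMmLl=4 nnMmll=2 nnmmLL=1 nnmmLl=2 nnmmll=1
nn M_ L_ hits 9/64; gcd=1; 9÷1/64÷1 = 9/64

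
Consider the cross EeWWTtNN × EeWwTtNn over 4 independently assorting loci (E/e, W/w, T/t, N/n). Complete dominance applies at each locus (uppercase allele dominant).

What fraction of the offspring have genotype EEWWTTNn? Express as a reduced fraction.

P(EEWWTTNn) = 1/64

EeWWTtNN gametes: EWTN×4, EWtN×4, eWTN×4, eWtN×4
EeWwTtNn gametes: EWTN×1, EWTn×1, EWtN×1, EWtn×1, EwTN×1, EwTn×1, EwtN×1, Ewtn×1, eWTN×1, eWTn×1, eWtN×1, eWtn×1, ewTN×1, ewTn×1, ewtN×1, ewtn×1
EeWWTtNN×EeWwTtNn grid (16·16=256): EEWWTTNN=4 EEWWTTNn=4 EEWWTtNN=8 EEWWTtNn=8 EEWWttNN=4 EEWWttNn=4 EEWwTTNN=4 EEWwTTNn=4 EEWwTtNN=8 EEWwTtNn=8 EEWwttNN=4 EEWwttNn=4 EeWWTTNN=8 EeWWTTNn=8 EeWWTtNN=16 EeWWTtNn=16 EeWWttNN=8 EeWWttNn=8 EeWwTTNN=8 EeWwTTNn=8 EeWwTtNN=16 EeWwTtNn=16 EeWwttNN=8 EeWwttNn=8 eeWWTTNN=4 eeWWTTNn=4 eeWWTtNN=8 eeWWTtNn=8 eeWWttNN=4 eeWWttNn=4 eeWwTTNN=4 eeWwTTNn=4 eeWwTtNN=8 eeWwTtNn=8 eeWwttNN=4 eeWwttNn=4
EEWWTTNn hits 4/256; gcd=4; 4÷4/256÷4 = 1/64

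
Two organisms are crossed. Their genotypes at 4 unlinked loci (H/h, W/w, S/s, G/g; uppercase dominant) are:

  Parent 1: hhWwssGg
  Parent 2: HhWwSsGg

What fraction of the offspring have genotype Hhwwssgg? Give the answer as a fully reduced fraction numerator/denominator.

hhWwssGg gametes: hWsG×4, hWsg×4, hwsG×4, hwsg×4
HhWwSsGg gametes: HWSG×1, HWSg×1, HWsG×1, HWsg×1, HwSG×1, HwSg×1, HwsG×1, Hwsg×1, hWSG×1, hWSg×1, hWsG×1, hWsg×1, hwSG×1, hwSg×1, hwsG×1, hwsg×1
hhWwssGg×HhWwSsGg grid (16·16=256): HhWWSsGG=4 HhWWSsGg=8 HhWWSsgg=4 HhWWssGG=4 HhWWssGg=8 HhWWssgg=4 HhWwSsGG=8 HhWwSsGg=16 HhWwSsgg=8 HhWwssGG=8 HhWwssGg=16 HhWwssgg=8 HhwwSsGG=4 HhwwSsGg=8 HhwwSsgg=4 HhwwssGG=4 HhwwssGg=8 Hhwwssgg=4 hhWWSsGG=4 hhWWSsGg=8 hhWWSsgg=4 hhWWssGG=4 hhWWssGg=8 hhWWssgg=4 hhWwSsGG=8 hhWwSsGg=16 hhWwSsgg=8 hhWwssGG=8 hhWwssGg=16 hhWwssgg=8 hhwwSsGG=4 hhwwSsGg=8 hhwwSsgg=4 hhwwssGG=4 hhwwssGg=8 hhwwssgg=4
Hhwwssgg hits 4/256; gcd=4; 4÷4/256÷4 = 1/64

P(Hhwwssgg) = 1/64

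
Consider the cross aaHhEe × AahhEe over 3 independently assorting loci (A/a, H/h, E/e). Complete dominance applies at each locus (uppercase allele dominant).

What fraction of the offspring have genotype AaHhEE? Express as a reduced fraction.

P(AaHhEE) = 1/16

aaHhEe gametes: aHE×2, aHe×2, ahE×2, ahe×2
AahhEe gametes: AhE×2, Ahe×2, ahE×2, ahe×2
aaHhEe×AahhEe grid (8·8=64): AaHhEE=4 AaHhEe=8 AaHhee=4 AahhEE=4 AahhEe=8 Aahhee=4 aaHhEE=4 aaHhEe=8 aaHhee=4 aahhEE=4 aahhEe=8 aahhee=4
AaHhEE hits 4/64; gcd=4; 4÷4/64÷4 = 1/16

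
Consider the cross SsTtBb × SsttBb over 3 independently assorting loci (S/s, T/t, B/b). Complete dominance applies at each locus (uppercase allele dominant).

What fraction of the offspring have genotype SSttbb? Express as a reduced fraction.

P(SSttbb) = 1/32

SsTtBb gametes: STB×1, STb×1, StB×1, Stb×1, sTB×1, sTb×1, stB×1, stb×1
SsttBb gametes: StB×2, Stb×2, stB×2, stb×2
SsTtBb×SsttBb grid (8·8=64): SSTtBB=2 SSTtBb=4 SSTtbb=2 SSttBB=2 SSttBb=4 SSttbb=2 SsTtBB=4 SsTtBb=8 SsTtbb=4 SsttBB=4 SsttBb=8 Ssttbb=4 ssTtBB=2 ssTtBb=4 ssTtbb=2 ssttBB=2 ssttBb=4 ssttbb=2
SSttbb hits 2/64; gcd=2; 2÷2/64÷2 = 1/32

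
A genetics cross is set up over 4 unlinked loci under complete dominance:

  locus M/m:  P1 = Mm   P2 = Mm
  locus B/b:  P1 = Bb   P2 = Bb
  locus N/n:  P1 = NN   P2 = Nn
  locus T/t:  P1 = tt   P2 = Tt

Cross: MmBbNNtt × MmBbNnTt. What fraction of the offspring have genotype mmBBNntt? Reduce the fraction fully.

P(mmBBNntt) = 1/64

MmBbNNtt gametes: MBNt×4, MbNt×4, mBNt×4, mbNt×4
MmBbNnTt gametes: MBNT×1, MBNt×1, MBnT×1, MBnt×1, MbNT×1, MbNt×1, MbnT×1, Mbnt×1, mBNT×1, mBNt×1, mBnT×1, mBnt×1, mbNT×1, mbNt×1, mbnT×1, mbnt×1
MmBbNNtt×MmBbNnTt grid (16·16=256): MMBBNNTt=4 MMBBNNtt=4 MMBBNnTt=4 MMBBNntt=4 MMBbNNTt=8 MMBbNNtt=8 MMBbNnTt=8 MMBbNntt=8 MMbbNNTt=4 MMbbNNtt=4 MMbbNnTt=4 MMbbNntt=4 MmBBNNTt=8 MmBBNNtt=8 MmBBNnTt=8 MmBBNntt=8 MmBbNNTt=16 MmBbNNtt=16 MmBbNnTt=16 MmBbNntt=16 MmbbNNTt=8 MmbbNNtt=8 MmbbNnTt=8 MmbbNntt=8 mmBBNNTt=4 mmBBNNtt=4 mmBBNnTt=4 mmBBNntt=4 mmBbNNTt=8 mmBbNNtt=8 mmBbNnTt=8 mmBbNntt=8 mmbbNNTt=4 mmbbNNtt=4 mmbbNnTt=4 mmbbNntt=4
mmBBNntt hits 4/256; gcd=4; 4÷4/256÷4 = 1/64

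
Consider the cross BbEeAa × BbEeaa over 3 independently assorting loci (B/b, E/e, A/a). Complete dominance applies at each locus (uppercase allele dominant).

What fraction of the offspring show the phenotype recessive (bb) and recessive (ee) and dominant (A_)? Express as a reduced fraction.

P(bb ee A_) = 1/32

BbEeAa gametes: BEA×1, BEa×1, BeA×1, Bea×1, bEA×1, bEa×1, beA×1, bea×1
BbEeaa gametes: BEa×2, Bea×2, bEa×2, bea×2
BbEeAa×BbEeaa grid (8·8=64): BBEEAa=2 BBEEaa=2 BBEeAa=4 BBEeaa=4 BBeeAa=2 BBeeaa=2 BbEEAa=4 BbEEaa=4 BbEeAa=8 BbEeaa=8 BbeeAa=4 Bbeeaa=4 bbEEAa=2 bbEEaa=2 bbEeAa=4 bbEeaa=4 bbeeAa=2 bbeeaa=2
bb ee A_ hits 2/64; gcd=2; 2÷2/64÷2 = 1/32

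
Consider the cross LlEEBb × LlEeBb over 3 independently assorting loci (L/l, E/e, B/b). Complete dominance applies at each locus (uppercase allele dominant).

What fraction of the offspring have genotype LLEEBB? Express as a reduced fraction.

P(LLEEBB) = 1/32

LlEEBb gametes: LEB×2, LEb×2, lEB×2, lEb×2
LlEeBb gametes: LEB×1, LEb×1, LeB×1, Leb×1, lEB×1, lEb×1, leB×1, leb×1
LlEEBb×LlEeBb grid (8·8=64): LLEEBB=2 LLEEBb=4 LLEEbb=2 LLEeBB=2 LLEeBb=4 LLEebb=2 LlEEBB=4 LlEEBb=8 LlEEbb=4 LlEeBB=4 LlEeBb=8 LlEebb=4 llEEBB=2 llEEBb=4 llEEbb=2 llEeBB=2 llEeBb=4 llEebb=2
LLEEBB hits 2/64; gcd=2; 2÷2/64÷2 = 1/32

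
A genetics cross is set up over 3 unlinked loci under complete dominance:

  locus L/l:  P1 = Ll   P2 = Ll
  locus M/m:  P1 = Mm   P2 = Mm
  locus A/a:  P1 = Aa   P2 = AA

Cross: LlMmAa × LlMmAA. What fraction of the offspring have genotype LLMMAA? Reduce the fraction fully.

LlMmAa gametes: LMA×1, LMa×1, LmA×1, Lma×1, lMA×1, lMa×1, lmA×1, lma×1
LlMmAA gametes: LMA×2, LmA×2, lMA×2, lmA×2
LlMmAa×LlMmAA grid (8·8=64): LLMMAA=2 LLMMAa=2 LLMmAA=4 LLMmAa=4 LLmmAA=2 LLmmAa=2 LlMMAA=4 LlMMAa=4 LlMmAA=8 LlMmAa=8 LlmmAA=4 LlmmAa=4 llMMAA=2 llMMAa=2 llMmAA=4 llMmAa=4 llmmAA=2 llmmAa=2
LLMMAA hits 2/64; gcd=2; 2÷2/64÷2 = 1/32

P(LLMMAA) = 1/32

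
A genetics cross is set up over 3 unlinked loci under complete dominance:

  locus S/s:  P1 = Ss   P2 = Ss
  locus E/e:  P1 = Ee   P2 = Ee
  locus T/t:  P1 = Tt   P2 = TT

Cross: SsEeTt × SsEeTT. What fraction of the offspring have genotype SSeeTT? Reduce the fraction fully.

SsEeTt gametes: SET×1, SEt×1, SeT×1, Set×1, sET×1, sEt×1, seT×1, set×1
SsEeTT gametes: SET×2, SeT×2, sET×2, seT×2
SsEeTt×SsEeTT grid (8·8=64): SSEETT=2 SSEETt=2 SSEeTT=4 SSEeTt=4 SSeeTT=2 SSeeTt=2 SsEETT=4 SsEETt=4 SsEeTT=8 SsEeTt=8 SseeTT=4 SseeTt=4 ssEETT=2 ssEETt=2 ssEeTT=4 ssEeTt=4 sseeTT=2 sseeTt=2
SSeeTT hits 2/64; gcd=2; 2÷2/64÷2 = 1/32

P(SSeeTT) = 1/32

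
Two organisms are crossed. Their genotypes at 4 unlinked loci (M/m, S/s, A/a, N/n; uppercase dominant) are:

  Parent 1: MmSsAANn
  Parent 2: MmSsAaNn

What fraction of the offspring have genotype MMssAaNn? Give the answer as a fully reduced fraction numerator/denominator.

MmSsAANn gametes: MSAN×2, MSAn×2, MsAN×2, MsAn×2, mSAN×2, mSAn×2, msAN×2, msAn×2
MmSsAaNn gametes: MSAN×1, MSAn×1, MSaN×1, MSan×1, MsAN×1, MsAn×1, MsaN×1, Msan×1, mSAN×1, mSAn×1, mSaN×1, mSan×1, msAN×1, msAn×1, msaN×1, msan×1
MmSsAANn×MmSsAaNn grid (16·16=256): MMSSAANN=2 MMSSAANn=4 MMSSAAnn=2 MMSSAaNN=2 MMSSAaNn=4 MMSSAann=2 MMSsAANN=4 MMSsAANn=8 MMSsAAnn=4 MMSsAaNN=4 MMSsAaNn=8 MMSsAann=4 MMssAANN=2 MMssAANn=4 MMssAAnn=2 MMssAaNN=2 MMssAaNn=4 MMssAann=2 MmSSAANN=4 MmSSAANn=8 MmSSAAnn=4 MmSSAaNN=4 MmSSAaNn=8 MmSSAann=4 MmSsAANN=8 MmSsAANn=16 MmSsAAnn=8 MmSsAaNN=8 MmSsAaNn=16 MmSsAann=8 MmssAANN=4 MmssAANn=8 MmssAAnn=4 MmssAaNN=4 MmssAaNn=8 MmssAann=4 mmSSAANN=2 mmSSAANn=4 mmSSAAnn=2 mmSSAaNN=2 mmSSAaNn=4 mmSSAann=2 mmSsAANN=4 mmSsAANn=8 mmSsAAnn=4 mmSsAaNN=4 mmSsAaNn=8 mmSsAann=4 mmssAANN=2 mmssAANn=4 mmssAAnn=2 mmssAaNN=2 mmssAaNn=4 mmssAann=2
MMssAaNn hits 4/256; gcd=4; 4÷4/256÷4 = 1/64

P(MMssAaNn) = 1/64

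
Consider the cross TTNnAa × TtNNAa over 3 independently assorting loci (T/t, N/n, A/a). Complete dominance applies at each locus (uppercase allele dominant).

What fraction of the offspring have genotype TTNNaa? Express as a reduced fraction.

TTNnAa gametes: TNA×2, TNa×2, TnA×2, Tna×2
TtNNAa gametes: TNA×2, TNa×2, tNA×2, tNa×2
TTNnAa×TtNNAa grid (8·8=64): TTNNAA=4 TTNNAa=8 TTNNaa=4 TTNnAA=4 TTNnAa=8 TTNnaa=4 TtNNAA=4 TtNNAa=8 TtNNaa=4 TtNnAA=4 TtNnAa=8 TtNnaa=4
TTNNaa hits 4/64; gcd=4; 4÷4/64÷4 = 1/16

P(TTNNaa) = 1/16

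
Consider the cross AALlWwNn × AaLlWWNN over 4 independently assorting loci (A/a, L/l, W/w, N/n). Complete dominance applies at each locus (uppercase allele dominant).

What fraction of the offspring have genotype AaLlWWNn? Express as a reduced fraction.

AALlWwNn gametes: ALWN×2, ALWn×2, ALwN×2, ALwn×2, AlWN×2, AlWn×2, AlwN×2, Alwn×2
AaLlWWNN gametes: ALWN×4, AlWN×4, aLWN×4, alWN×4
AALlWwNn×AaLlWWNN grid (16·16=256): AALLWWNN=8 AALLWWNn=8 AALLWwNN=8 AALLWwNn=8 AALlWWNN=16 AALlWWNn=16 AALlWwNN=16 AALlWwNn=16 AAllWWNN=8 AAllWWNn=8 AAllWwNN=8 AAllWwNn=8 AaLLWWNN=8 AaLLWWNn=8 AaLLWwNN=8 AaLLWwNn=8 AaLlWWNN=16 AaLlWWNn=16 AaLlWwNN=16 AaLlWwNn=16 AallWWNN=8 AallWWNn=8 AallWwNN=8 AallWwNn=8
AaLlWWNn hits 16/256; gcd=16; 16÷16/256÷16 = 1/16

P(AaLlWWNn) = 1/16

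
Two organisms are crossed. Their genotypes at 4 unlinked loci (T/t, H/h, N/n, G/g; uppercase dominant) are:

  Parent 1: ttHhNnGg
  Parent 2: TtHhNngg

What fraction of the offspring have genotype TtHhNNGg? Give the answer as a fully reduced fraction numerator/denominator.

ttHhNnGg gametes: tHNG×2, tHNg×2, tHnG×2, tHng×2, thNG×2, thNg×2, thnG×2, thng×2
TtHhNngg gametes: THNg×2, THng×2, ThNg×2, Thng×2, tHNg×2, tHng×2, thNg×2, thng×2
ttHhNnGg×TtHhNngg grid (16·16=256): TtHHNNGg=4 TtHHNNgg=4 TtHHNnGg=8 TtHHNngg=8 TtHHnnGg=4 TtHHnngg=4 TtHhNNGg=8 TtHhNNgg=8 TtHhNnGg=16 TtHhNngg=16 TtHhnnGg=8 TtHhnngg=8 TthhNNGg=4 TthhNNgg=4 TthhNnGg=8 TthhNngg=8 TthhnnGg=4 Tthhnngg=4 ttHHNNGg=4 ttHHNNgg=4 ttHHNnGg=8 ttHHNngg=8 ttHHnnGg=4 ttHHnngg=4 ttHhNNGg=8 ttHhNNgg=8 ttHhNnGg=16 ttHhNngg=16 ttHhnnGg=8 ttHhnngg=8 tthhNNGg=4 tthhNNgg=4 tthhNnGg=8 tthhNngg=8 tthhnnGg=4 tthhnngg=4
TtHhNNGg hits 8/256; gcd=8; 8÷8/256÷8 = 1/32

P(TtHhNNGg) = 1/32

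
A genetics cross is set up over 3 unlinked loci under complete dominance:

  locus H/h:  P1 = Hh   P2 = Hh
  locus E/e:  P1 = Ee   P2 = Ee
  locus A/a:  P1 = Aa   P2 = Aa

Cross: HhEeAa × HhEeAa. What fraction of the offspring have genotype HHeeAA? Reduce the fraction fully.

P(HHeeAA) = 1/64

HhEeAa gametes: HEA×1, HEa×1, HeA×1, Hea×1, hEA×1, hEa×1, heA×1, hea×1
HhEeAa gametes: HEA×1, HEa×1, HeA×1, Hea×1, hEA×1, hEa×1, heA×1, hea×1
HhEeAa×HhEeAa grid (8·8=64): HHEEAA=1 HHEEAa=2 HHEEaa=1 HHEeAA=2 HHEeAa=4 HHEeaa=2 HHeeAA=1 HHeeAa=2 HHeeaa=1 HhEEAA=2 HhEEAa=4 HhEEaa=2 HhEeAA=4 HhEeAa=8 HhEeaa=4 HheeAA=2 HheeAa=4 Hheeaa=2 hhEEAA=1 hhEEAa=2 hhEEaa=1 hhEeAA=2 hhEeAa=4 hhEeaa=2 hheeAA=1 hheeAa=2 hheeaa=1
HHeeAA hits 1/64; gcd=1; 1÷1/64÷1 = 1/64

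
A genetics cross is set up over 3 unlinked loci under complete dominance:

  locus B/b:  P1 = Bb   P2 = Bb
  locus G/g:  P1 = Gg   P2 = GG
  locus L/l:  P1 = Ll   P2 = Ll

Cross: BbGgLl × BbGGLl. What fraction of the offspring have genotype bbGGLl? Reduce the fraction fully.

P(bbGGLl) = 1/16

BbGgLl gametes: BGL×1, BGl×1, BgL×1, Bgl×1, bGL×1, bGl×1, bgL×1, bgl×1
BbGGLl gametes: BGL×2, BGl×2, bGL×2, bGl×2
BbGgLl×BbGGLl grid (8·8=64): BBGGLL=2 BBGGLl=4 BBGGll=2 BBGgLL=2 BBGgLl=4 BBGgll=2 BbGGLL=4 BbGGLl=8 BbGGll=4 BbGgLL=4 BbGgLl=8 BbGgll=4 bbGGLL=2 bbGGLl=4 bbGGll=2 bbGgLL=2 bbGgLl=4 bbGgll=2
bbGGLl hits 4/64; gcd=4; 4÷4/64÷4 = 1/16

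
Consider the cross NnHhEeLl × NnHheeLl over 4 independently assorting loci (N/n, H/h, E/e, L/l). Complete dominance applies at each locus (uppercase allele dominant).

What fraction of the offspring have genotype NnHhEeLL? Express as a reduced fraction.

P(NnHhEeLL) = 1/32

NnHhEeLl gametes: NHEL×1, NHEl×1, NHeL×1, NHel×1, NhEL×1, NhEl×1, NheL×1, Nhel×1, nHEL×1, nHEl×1, nHeL×1, nHel×1, nhEL×1, nhEl×1, nheL×1, nhel×1
NnHheeLl gametes: NHeL×2, NHel×2, NheL×2, Nhel×2, nHeL×2, nHel×2, nheL×2, nhel×2
NnHhEeLl×NnHheeLl grid (16·16=256): NNHHEeLL=2 NNHHEeLl=4 NNHHEell=2 NNHHeeLL=2 NNHHeeLl=4 NNHHeell=2 NNHhEeLL=4 NNHhEeLl=8 NNHhEell=4 NNHheeLL=4 NNHheeLl=8 NNHheell=4 NNhhEeLL=2 NNhhEeLl=4 NNhhEell=2 NNhheeLL=2 NNhheeLl=4 NNhheell=2 NnHHEeLL=4 NnHHEeLl=8 NnHHEell=4 NnHHeeLL=4 NnHHeeLl=8 NnHHeell=4 NnHhEeLL=8 NnHhEeLl=16 NnHhEell=8 NnHheeLL=8 NnHheeLl=16 NnHheell=8 NnhhEeLL=4 NnhhEeLl=8 NnhhEell=4 NnhheeLL=4 NnhheeLl=8 Nnhheell=4 nnHHEeLL=2 nnHHEeLl=4 nnHHEell=2 nnHHeeLL=2 nnHHeeLl=4 nnHHeell=2 nnHhEeLL=4 nnHhEeLl=8 nnHhEell=4 nnHheeLL=4 nnHheeLl=8 nnHheell=4 nnhhEeLL=2 nnhhEeLl=4 nnhhEell=2 nnhheeLL=2 nnhheeLl=4 nnhheell=2
NnHhEeLL hits 8/256; gcd=8; 8÷8/256÷8 = 1/32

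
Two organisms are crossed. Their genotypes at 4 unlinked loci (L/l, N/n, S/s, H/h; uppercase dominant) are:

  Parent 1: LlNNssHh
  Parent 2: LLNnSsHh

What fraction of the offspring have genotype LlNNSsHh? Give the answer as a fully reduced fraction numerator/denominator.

LlNNssHh gametes: LNsH×4, LNsh×4, lNsH×4, lNsh×4
LLNnSsHh gametes: LNSH×2, LNSh×2, LNsH×2, LNsh×2, LnSH×2, LnSh×2, LnsH×2, Lnsh×2
LlNNssHh×LLNnSsHh grid (16·16=256): LLNNSsHH=8 LLNNSsHh=16 LLNNSshh=8 LLNNssHH=8 LLNNssHh=16 LLNNsshh=8 LLNnSsHH=8 LLNnSsHh=16 LLNnSshh=8 LLNnssHH=8 LLNnssHh=16 LLNnsshh=8 LlNNSsHH=8 LlNNSsHh=16 LlNNSshh=8 LlNNssHH=8 LlNNssHh=16 LlNNsshh=8 LlNnSsHH=8 LlNnSsHh=16 LlNnSshh=8 LlNnssHH=8 LlNnssHh=16 LlNnsshh=8
LlNNSsHh hits 16/256; gcd=16; 16÷16/256÷16 = 1/16

P(LlNNSsHh) = 1/16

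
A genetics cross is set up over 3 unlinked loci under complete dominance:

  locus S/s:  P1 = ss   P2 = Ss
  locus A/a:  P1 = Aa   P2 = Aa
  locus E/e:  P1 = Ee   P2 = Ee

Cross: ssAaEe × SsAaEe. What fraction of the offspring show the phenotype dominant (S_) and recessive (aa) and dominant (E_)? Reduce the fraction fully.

ssAaEe gametes: sAE×2, sAe×2, saE×2, sae×2
SsAaEe gametes: SAE×1, SAe×1, SaE×1, Sae×1, sAE×1, sAe×1, saE×1, sae×1
ssAaEe×SsAaEe grid (8·8=64): SsAAEE=2 SsAAEe=4 SsAAee=2 SsAaEE=4 SsAaEe=8 SsAaee=4 SsaaEE=2 SsaaEe=4 Ssaaee=2 ssAAEE=2 ssAAEe=4 ssAAee=2 ssAaEE=4 ssAaEe=8 ssAaee=4 ssaaEE=2 ssaaEe=4 ssaaee=2
S_ aa E_ hits 6/64; gcd=2; 6÷2/64÷2 = 3/32

P(S_ aa E_) = 3/32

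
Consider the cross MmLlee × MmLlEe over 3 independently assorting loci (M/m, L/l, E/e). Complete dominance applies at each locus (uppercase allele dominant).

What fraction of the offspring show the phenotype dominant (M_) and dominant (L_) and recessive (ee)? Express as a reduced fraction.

P(M_ L_ ee) = 9/32

MmLlee gametes: MLe×2, Mle×2, mLe×2, mle×2
MmLlEe gametes: MLE×1, MLe×1, MlE×1, Mle×1, mLE×1, mLe×1, mlE×1, mle×1
MmLlee×MmLlEe grid (8·8=64): MMLLEe=2 MMLLee=2 MMLlEe=4 MMLlee=4 MMllEe=2 MMllee=2 MmLLEe=4 MmLLee=4 MmLlEe=8 MmLlee=8 MmllEe=4 Mmllee=4 mmLLEe=2 mmLLee=2 mmLlEe=4 mmLlee=4 mmllEe=2 mmllee=2
M_ L_ ee hits 18/64; gcd=2; 18÷2/64÷2 = 9/32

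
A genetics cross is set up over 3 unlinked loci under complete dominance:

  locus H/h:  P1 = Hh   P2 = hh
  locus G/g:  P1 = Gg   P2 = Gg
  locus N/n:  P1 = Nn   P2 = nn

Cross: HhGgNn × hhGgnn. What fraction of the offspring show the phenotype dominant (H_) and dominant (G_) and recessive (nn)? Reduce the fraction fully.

P(H_ G_ nn) = 3/16

HhGgNn gametes: HGN×1, HGn×1, HgN×1, Hgn×1, hGN×1, hGn×1, hgN×1, hgn×1
hhGgnn gametes: hGn×4, hgn×4
HhGgNn×hhGgnn grid (8·8=64): HhGGNn=4 HhGGnn=4 HhGgNn=8 HhGgnn=8 HhggNn=4 Hhggnn=4 hhGGNn=4 hhGGnn=4 hhGgNn=8 hhGgnn=8 hhggNn=4 hhggnn=4
H_ G_ nn hits 12/64; gcd=4; 12÷4/64÷4 = 3/16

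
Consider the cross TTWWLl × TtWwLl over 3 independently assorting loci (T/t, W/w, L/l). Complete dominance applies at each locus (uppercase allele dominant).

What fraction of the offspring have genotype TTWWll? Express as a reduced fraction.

P(TTWWll) = 1/16

TTWWLl gametes: TWL×4, TWl×4
TtWwLl gametes: TWL×1, TWl×1, TwL×1, Twl×1, tWL×1, tWl×1, twL×1, twl×1
TTWWLl×TtWwLl grid (8·8=64): TTWWLL=4 TTWWLl=8 TTWWll=4 TTWwLL=4 TTWwLl=8 TTWwll=4 TtWWLL=4 TtWWLl=8 TtWWll=4 TtWwLL=4 TtWwLl=8 TtWwll=4
TTWWll hits 4/64; gcd=4; 4÷4/64÷4 = 1/16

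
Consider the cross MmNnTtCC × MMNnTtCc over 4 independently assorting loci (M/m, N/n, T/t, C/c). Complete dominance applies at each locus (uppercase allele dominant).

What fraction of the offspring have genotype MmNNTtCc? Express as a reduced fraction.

P(MmNNTtCc) = 1/32

MmNnTtCC gametes: MNTC×2, MNtC×2, MnTC×2, MntC×2, mNTC×2, mNtC×2, mnTC×2, mntC×2
MMNnTtCc gametes: MNTC×2, MNTc×2, MNtC×2, MNtc×2, MnTC×2, MnTc×2, MntC×2, Mntc×2
MmNnTtCC×MMNnTtCc grid (16·16=256): MMNNTTCC=4 MMNNTTCc=4 MMNNTtCC=8 MMNNTtCc=8 MMNNttCC=4 MMNNttCc=4 MMNnTTCC=8 MMNnTTCc=8 MMNnTtCC=16 MMNnTtCc=16 MMNnttCC=8 MMNnttCc=8 MMnnTTCC=4 MMnnTTCc=4 MMnnTtCC=8 MMnnTtCc=8 MMnnttCC=4 MMnnttCc=4 MmNNTTCC=4 MmNNTTCc=4 MmNNTtCC=8 MmNNTtCc=8 MmNNttCC=4 MmNNttCc=4 MmNnTTCC=8 MmNnTTCc=8 MmNnTtCC=16 MmNnTtCc=16 MmNnttCC=8 MmNnttCc=8 MmnnTTCC=4 MmnnTTCc=4 MmnnTtCC=8 MmnnTtCc=8 MmnnttCC=4 MmnnttCc=4
MmNNTtCc hits 8/256; gcd=8; 8÷8/256÷8 = 1/32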